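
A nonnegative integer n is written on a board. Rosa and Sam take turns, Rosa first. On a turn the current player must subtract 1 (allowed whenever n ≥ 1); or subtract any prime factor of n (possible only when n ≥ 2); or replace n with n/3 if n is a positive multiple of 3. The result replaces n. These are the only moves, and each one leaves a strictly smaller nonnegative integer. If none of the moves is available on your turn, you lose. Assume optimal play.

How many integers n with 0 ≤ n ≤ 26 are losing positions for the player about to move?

Positions with no move are L. A position that does have a move is losing for the player to move precisely when every available move leads to a winning position for the opponent. Fill in the labels:
n=0: no move → L
n=1: reaches L-position 0 → W
n=2: reaches L-position 0 → W
n=3: reaches L-position 0 → W
n=4: only reaches 2(W), 3(W), all W → L
n=5: reaches L-position 0 → W
n=6: reaches L-position 4 → W
n=7: reaches L-position 0 → W
n=8: only reaches 6(W), 7(W), all W → L
n=9: reaches L-position 8 → W
n=10: reaches L-position 8 → W
n=11: reaches L-position 0 → W
n=12: reaches L-position 4 → W
n=13: reaches L-position 0 → W
n=14: only reaches 7(W), 12(W), 13(W), all W → L
n=15: reaches L-position 14 → W
n=16: reaches L-position 14 → W
n=17: reaches L-position 0 → W
n=18: only reaches 6(W), 15(W), 16(W), 17(W), all W → L
n=19: reaches L-position 0 → W
n=20: reaches L-position 18 → W
n=21: reaches L-position 14 → W
n=22: only reaches 11(W), 20(W), 21(W), all W → L
n=23: reaches L-position 0 → W
n=24: reaches L-position 8 → W
n=25: only reaches 20(W), 24(W), all W → L
n=26: reaches L-position 25 → W
L entries with 0 ≤ n ≤ 26: n = 0, 4, 8, 14, 18, 22, 25; that makes 7.

7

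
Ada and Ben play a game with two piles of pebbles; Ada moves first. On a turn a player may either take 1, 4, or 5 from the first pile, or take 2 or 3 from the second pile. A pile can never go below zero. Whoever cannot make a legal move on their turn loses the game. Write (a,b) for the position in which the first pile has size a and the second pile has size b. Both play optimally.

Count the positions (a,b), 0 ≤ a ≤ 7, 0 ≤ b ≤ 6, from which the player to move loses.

14

Use the standard recursion: the mover loses at a terminal position; elsewhere, the mover wins exactly when some move hands the opponent an L position.
Every move lowers a or b (never raises either), so fill the grid row by row in increasing a, and left to right within a row: each cell's successors are then already labelled.
      b=0  b=1  b=2  b=3  b=4  b=5  b=6
a=0:    L    L    W    W    W    L    L
a=1:    W    W    L    L    W    W    W
a=2:    L    L    W    W    W    L    L
a=3:    W    W    L    L    W    W    W
a=4:    W    W    W    W    L    W    W
a=5:    W    W    W    W    W    W    W
a=6:    W    W    W    W    L    W    W
a=7:    W    W    W    W    W    W    W
Cells with no legal move (terminal, hence L): (0,0), (0,1).
The remaining L cells, each justified by listing all of its moves:
(0,5): →(0,3)(W), (0,2)(W) — all W, so L
(0,6): →(0,4)(W), (0,3)(W) — all W, so L
(1,2): →(0,2)(W), (1,0)(W) — all W, so L
(1,3): →(0,3)(W), (1,1)(W), (1,0)(W) — all W, so L
(2,0): →(1,0)(W) only, which is W, so L
(2,1): →(1,1)(W) only, which is W, so L
(2,5): →(1,5)(W), (2,3)(W), (2,2)(W) — all W, so L
(2,6): →(1,6)(W), (2,4)(W), (2,3)(W) — all W, so L
(3,2): →(2,2)(W), (3,0)(W) — all W, so L
(3,3): →(2,3)(W), (3,1)(W), (3,0)(W) — all W, so L
(4,4): →(3,4)(W), (0,4)(W), (4,2)(W), (4,1)(W) — all W, so L
(6,4): →(5,4)(W), (2,4)(W), (1,4)(W), (6,2)(W), (6,1)(W) — all W, so L
Every other cell has at least one move into one of the L cells above, so it is W.
L cells per row: a=0: 4, a=1: 2, a=2: 4, a=3: 2, a=4: 1, a=5: 0, a=6: 1, a=7: 0; total 14.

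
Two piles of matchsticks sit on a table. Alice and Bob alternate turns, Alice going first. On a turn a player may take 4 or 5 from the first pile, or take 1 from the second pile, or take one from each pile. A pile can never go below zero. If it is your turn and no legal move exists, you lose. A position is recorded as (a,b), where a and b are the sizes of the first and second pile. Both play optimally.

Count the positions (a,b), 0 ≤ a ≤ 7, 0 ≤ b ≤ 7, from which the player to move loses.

28

Work bottom-up. With no move the player to move loses. Otherwise the position is W if at least one move leads to an L position for the opponent, and L if every move leads to a W.
Every move lowers a or b (never raises either), so fill the grid row by row in increasing a, and left to right within a row: each cell's successors are then already labelled.
      b=0  b=1  b=2  b=3  b=4  b=5  b=6  b=7
a=0:    L    W    L    W    L    W    L    W
a=1:    L    W    L    W    L    W    L    W
a=2:    L    W    L    W    L    W    L    W
a=3:    L    W    L    W    L    W    L    W
a=4:    W    W    W    W    W    W    W    W
a=5:    W    L    W    L    W    L    W    L
a=6:    W    L    W    L    W    L    W    L
a=7:    W    L    W    L    W    L    W    L
Cells with no legal move (terminal, hence L): (0,0), (1,0), (2,0), (3,0).
The remaining L cells, each justified by listing all of its moves:
(0,2): only reaches (0,1)(W), which is W → L
(0,4): only reaches (0,3)(W), which is W → L
(0,6): only reaches (0,5)(W), which is W → L
(1,2): only reaches (1,1)(W), (0,1)(W), all W → L
(1,4): only reaches (1,3)(W), (0,3)(W), all W → L
(1,6): only reaches (1,5)(W), (0,5)(W), all W → L
(2,2): only reaches (2,1)(W), (1,1)(W), all W → L
(2,4): only reaches (2,3)(W), (1,3)(W), all W → L
(2,6): only reaches (2,5)(W), (1,5)(W), all W → L
(3,2): only reaches (3,1)(W), (2,1)(W), all W → L
(3,4): only reaches (3,3)(W), (2,3)(W), all W → L
(3,6): only reaches (3,5)(W), (2,5)(W), all W → L
(5,1): only reaches (1,1)(W), (0,1)(W), (5,0)(W), (4,0)(W), all W → L
(5,3): only reaches (1,3)(W), (0,3)(W), (5,2)(W), (4,2)(W), all W → L
(5,5): only reaches (1,5)(W), (0,5)(W), (5,4)(W), (4,4)(W), all W → L
(5,7): only reaches (1,7)(W), (0,7)(W), (5,6)(W), (4,6)(W), all W → L
(6,1): only reaches (2,1)(W), (1,1)(W), (6,0)(W), (5,0)(W), all W → L
(6,3): only reaches (2,3)(W), (1,3)(W), (6,2)(W), (5,2)(W), all W → L
(6,5): only reaches (2,5)(W), (1,5)(W), (6,4)(W), (5,4)(W), all W → L
(6,7): only reaches (2,7)(W), (1,7)(W), (6,6)(W), (5,6)(W), all W → L
(7,1): only reaches (3,1)(W), (2,1)(W), (7,0)(W), (6,0)(W), all W → L
(7,3): only reaches (3,3)(W), (2,3)(W), (7,2)(W), (6,2)(W), all W → L
(7,5): only reaches (3,5)(W), (2,5)(W), (7,4)(W), (6,4)(W), all W → L
(7,7): only reaches (3,7)(W), (2,7)(W), (7,6)(W), (6,6)(W), all W → L
Every other cell has at least one move into one of the L cells above, so it is W.
L cells per row: a=0: 4, a=1: 4, a=2: 4, a=3: 4, a=4: 0, a=5: 4, a=6: 4, a=7: 4; total 28.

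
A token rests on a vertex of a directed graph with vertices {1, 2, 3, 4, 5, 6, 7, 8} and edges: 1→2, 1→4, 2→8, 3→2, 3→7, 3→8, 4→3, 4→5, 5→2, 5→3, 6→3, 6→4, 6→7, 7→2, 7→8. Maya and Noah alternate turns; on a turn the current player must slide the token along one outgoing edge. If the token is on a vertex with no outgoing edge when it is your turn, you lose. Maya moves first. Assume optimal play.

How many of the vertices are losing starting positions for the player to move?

Label each position W (a win for the player to move) or L (a loss). A position with no legal move is L; any other position is W exactly when some move reaches an L, and L when every move reaches a W.
Every edge goes from a vertex to one that appears earlier in the order 8, 2, 7, 3, 5, 4, 6, 1, so processing vertices in that order labels each vertex after all of its successors.
8: no outgoing edge → L
2: can move to 8, which is L ⇒ W
7: can move to 8, which is L ⇒ W
3: can move to 8, which is L ⇒ W
5: moves to 3(W), 2(W); every one is W ⇒ L
4: can move to 5, which is L ⇒ W
6: moves to 4(W), 3(W), 7(W); every one is W ⇒ L
1: moves to 4(W), 2(W); every one is W ⇒ L
The L vertices are 1, 5, 6, 8; that is 4 in all.

4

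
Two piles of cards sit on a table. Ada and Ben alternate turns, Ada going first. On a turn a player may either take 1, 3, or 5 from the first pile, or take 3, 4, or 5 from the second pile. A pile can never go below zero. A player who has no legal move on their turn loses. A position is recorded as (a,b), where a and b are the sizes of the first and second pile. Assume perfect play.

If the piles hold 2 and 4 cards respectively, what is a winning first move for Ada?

Compute win/loss labels from the base case upward. A position with no move is L. Any other position is W if it can reach an L in one move, else L.
No move ever increases a pile, so every position that can arise here has a ≤ 2 and b ≤ 4; it is enough to label the cells with 0 ≤ a ≤ 2 and 0 ≤ b ≤ 4.
Every move lowers a or b (never raises either), so fill the grid row by row in increasing a, and left to right within a row: each cell's successors are then already labelled.
      b=0  b=1  b=2  b=3  b=4
a=0:    L    L    L    W    W
a=1:    W    W    W    L    L
a=2:    L    L    L    W    W
Cells with no legal move (terminal, hence L): (0,0), (0,1), (0,2).
The remaining L cells, each justified by listing all of its moves:
(1,3): →(0,3)(W), (1,0)(W) — all W, so L
(1,4): →(0,4)(W), (1,1)(W), (1,0)(W) — all W, so L
(2,0): →(1,0)(W) only, which is W, so L
(2,1): →(1,1)(W) only, which is W, so L
(2,2): →(1,2)(W) only, which is W, so L
Every other cell has at least one move into one of the L cells above, so it is W.
From (2,4), the L positions reachable in one move are: (1,4), (2,1), (2,0). Any move reaching one of these is winning.

Move to (1,4).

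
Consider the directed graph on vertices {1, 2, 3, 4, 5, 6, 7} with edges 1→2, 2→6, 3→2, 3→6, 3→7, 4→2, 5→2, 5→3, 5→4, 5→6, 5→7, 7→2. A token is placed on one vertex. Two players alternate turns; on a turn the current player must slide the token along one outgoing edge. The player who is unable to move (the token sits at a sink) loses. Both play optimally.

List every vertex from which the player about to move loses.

1, 4, 6, 7

Use the standard recursion: the mover loses at a terminal position; elsewhere, the mover wins exactly when some move hands the opponent an L position.
Every edge goes from a vertex to one that appears earlier in the order 6, 2, 4, 7, 3, 1, 5, so processing vertices in that order labels each vertex after all of its successors.
6: no outgoing edge → L
2: →6(L), so W
4: →2(W) only, which is W, so L
7: →2(W) only, which is W, so L
3: →7(L), so W
1: →2(W) only, which is W, so L
5: →7(L), so W
Reading off the rows marked L gives the requested list; there are 4 such vertices.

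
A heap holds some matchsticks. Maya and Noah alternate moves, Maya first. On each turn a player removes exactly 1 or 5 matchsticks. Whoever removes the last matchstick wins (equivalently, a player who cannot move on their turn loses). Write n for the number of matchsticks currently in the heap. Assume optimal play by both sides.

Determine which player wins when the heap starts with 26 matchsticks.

Label each position W (a win for the player to move) or L (a loss). A position with no legal move is L; any other position is W exactly when some move reaches an L, and L when every move reaches a W.
n=0: no move → L
n=1: →0(L), so W
n=2: →1(W) only, which is W, so L
n=3: →2(L), so W
n=4: →3(W) only, which is W, so L
n=5: →4(L), so W
n=6: →5(W), 1(W) — all W, so L
n=7: →6(L), so W
n=8: →7(W), 3(W) — all W, so L
n=9: →8(L), so W
n=10: →9(W), 5(W) — all W, so L
n=11: →10(L), so W
n=12: →11(W), 7(W) — all W, so L
n=13: →12(L), so W
n=14: →13(W), 9(W) — all W, so L
n=15: →14(L), so W
n=16: →15(W), 11(W) — all W, so L
n=17: →16(L), so W
n=18: →17(W), 13(W) — all W, so L
n=19: →18(L), so W
n=20: →19(W), 15(W) — all W, so L
n=21: →20(L), so W
n=22: →21(W), 17(W) — all W, so L
n=23: →22(L), so W
n=24: →23(W), 19(W) — all W, so L
n=25: →24(L), so W
n=26: →25(W), 21(W) — all W, so L
The starting position 26 is L: whatever Maya does, the opponent receives a W position.

Noah wins.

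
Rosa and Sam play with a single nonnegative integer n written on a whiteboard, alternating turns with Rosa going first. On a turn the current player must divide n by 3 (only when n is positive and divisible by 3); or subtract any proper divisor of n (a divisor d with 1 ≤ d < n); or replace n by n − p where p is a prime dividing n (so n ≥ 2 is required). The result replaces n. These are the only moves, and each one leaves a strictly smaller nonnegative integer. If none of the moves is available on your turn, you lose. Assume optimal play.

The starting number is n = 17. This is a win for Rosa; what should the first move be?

Positions with no move are L. A position that does have a move is losing for the player to move precisely when every available move leads to a winning position for the opponent. Fill in the labels:
n=0: no move → L
n=1: no move → L
n=2: W (go to 0, an L position)
n=3: W (go to 0, an L position)
n=4: L (options 2(W), 3(W) are all W)
n=5: W (go to 0, an L position)
n=6: W (go to 4, an L position)
n=7: W (go to 0, an L position)
n=8: W (go to 4, an L position)
n=9: L (options 3(W), 6(W), 8(W) are all W)
n=10: W (go to 9, an L position)
n=11: W (go to 0, an L position)
n=12: W (go to 4, an L position)
n=13: W (go to 0, an L position)
n=14: L (options 7(W), 12(W), 13(W) are all W)
n=15: W (go to 14, an L position)
n=16: W (go to 14, an L position)
n=17: W (go to 0, an L position)
From 17, the L positions reachable in one move are: 0.

Move to 0.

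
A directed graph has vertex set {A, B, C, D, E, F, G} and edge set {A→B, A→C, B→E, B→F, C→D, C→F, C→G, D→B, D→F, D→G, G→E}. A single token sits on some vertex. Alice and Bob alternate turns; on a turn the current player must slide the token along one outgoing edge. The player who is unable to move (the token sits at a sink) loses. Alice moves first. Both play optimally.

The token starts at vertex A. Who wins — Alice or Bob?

Bob wins.

Label each position W (a win for the player to move) or L (a loss). A position with no legal move is L; any other position is W exactly when some move reaches an L, and L when every move reaches a W.
Every edge goes from a vertex to one that appears earlier in the order F, E, B, G, D, C, A, so processing vertices in that order labels each vertex after all of its successors.
F: no outgoing edge → L
E: no outgoing edge → L
B: can move to E, which is L ⇒ W
G: can move to E, which is L ⇒ W
D: can move to F, which is L ⇒ W
C: can move to F, which is L ⇒ W
A: moves to C(W), B(W); every one is W ⇒ L
The starting position A is L: whatever Alice does, the opponent receives a W position.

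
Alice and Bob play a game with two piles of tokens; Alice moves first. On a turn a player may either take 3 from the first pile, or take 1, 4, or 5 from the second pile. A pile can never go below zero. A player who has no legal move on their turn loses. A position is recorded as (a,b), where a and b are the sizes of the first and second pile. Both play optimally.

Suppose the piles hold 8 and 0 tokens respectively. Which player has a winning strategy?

Classify positions by backward induction: terminal positions (no move available) are L. From any other position, the mover wins iff some move reaches an L.
No move ever increases a pile, so every position that can arise here has a ≤ 8 and b ≤ 0; it is enough to label the cells with 0 ≤ a ≤ 8 and 0 ≤ b ≤ 0.
Every move lowers a or b (never raises either), so fill the grid row by row in increasing a, and left to right within a row: each cell's successors are then already labelled.
      b=0
a=0:    L
a=1:    L
a=2:    L
a=3:    W
a=4:    W
a=5:    W
a=6:    L
a=7:    L
a=8:    L
Cells with no legal move (terminal, hence L): (0,0), (1,0), (2,0).
The remaining L cells, each justified by listing all of its moves:
(6,0): →(3,0)(W) only, which is W, so L
(7,0): →(4,0)(W) only, which is W, so L
(8,0): →(5,0)(W) only, which is W, so L
Every other cell has at least one move into one of the L cells above, so it is W.
The starting position (8,0) is L: whatever Alice does, the opponent receives a W position.

Bob wins.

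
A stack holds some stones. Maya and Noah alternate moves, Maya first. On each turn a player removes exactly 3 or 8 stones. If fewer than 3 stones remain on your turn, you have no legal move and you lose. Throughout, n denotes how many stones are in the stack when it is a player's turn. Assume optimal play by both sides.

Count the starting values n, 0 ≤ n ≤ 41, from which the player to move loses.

Work bottom-up. With no move the player to move loses. Otherwise the position is W if at least one move leads to an L position for the opponent, and L if every move leads to a W.
n=0: no move → L
n=1: no move → L
n=2: no move → L
n=3: can move to 0, which is L ⇒ W
n=4: can move to 1, which is L ⇒ W
n=5: can move to 2, which is L ⇒ W
n=6: the only move is to 3(W), a W ⇒ L
n=7: the only move is to 4(W), a W ⇒ L
n=8: can move to 0, which is L ⇒ W
n=9: can move to 6, which is L ⇒ W
n=10: can move to 7, which is L ⇒ W
n=11: moves to 8(W), 3(W); every one is W ⇒ L
n=12: moves to 9(W), 4(W); every one is W ⇒ L
n=13: moves to 10(W), 5(W); every one is W ⇒ L
n=14: can move to 11, which is L ⇒ W
n=15: can move to 12, which is L ⇒ W
n=16: can move to 13, which is L ⇒ W
n=17: moves to 14(W), 9(W); every one is W ⇒ L
n=18: moves to 15(W), 10(W); every one is W ⇒ L
n=19: can move to 11, which is L ⇒ W
n=20: can move to 17, which is L ⇒ W
n=21: can move to 18, which is L ⇒ W
n=22: moves to 19(W), 14(W); every one is W ⇒ L
n=23: moves to 20(W), 15(W); every one is W ⇒ L
n=24: moves to 21(W), 16(W); every one is W ⇒ L
n=25: can move to 22, which is L ⇒ W
n=26: can move to 23, which is L ⇒ W
n=27: can move to 24, which is L ⇒ W
n=28: moves to 25(W), 20(W); every one is W ⇒ L
n=29: moves to 26(W), 21(W); every one is W ⇒ L
n=30: can move to 22, which is L ⇒ W
n=31: can move to 28, which is L ⇒ W
n=32: can move to 29, which is L ⇒ W
n=33: moves to 30(W), 25(W); every one is W ⇒ L
n=34: moves to 31(W), 26(W); every one is W ⇒ L
n=35: moves to 32(W), 27(W); every one is W ⇒ L
n=36: can move to 33, which is L ⇒ W
n=37: can move to 34, which is L ⇒ W
n=38: can move to 35, which is L ⇒ W
n=39: moves to 36(W), 31(W); every one is W ⇒ L
n=40: moves to 37(W), 32(W); every one is W ⇒ L
n=41: can move to 33, which is L ⇒ W
L entries with 0 ≤ n ≤ 41: n = 0, 1, 2, 6, 7, 11, 12, 13, 17, 18, 22, 23, 24, 28, 29, 33, 34, 35, 39, 40; that makes 20.

20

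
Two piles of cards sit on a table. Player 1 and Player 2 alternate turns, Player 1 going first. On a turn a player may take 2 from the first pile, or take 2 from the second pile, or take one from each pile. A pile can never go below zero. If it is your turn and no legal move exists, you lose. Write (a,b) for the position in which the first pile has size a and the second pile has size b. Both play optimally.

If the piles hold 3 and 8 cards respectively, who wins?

Player 1 wins.

Label each position W (a win for the player to move) or L (a loss). A position with no legal move is L; any other position is W exactly when some move reaches an L, and L when every move reaches a W.
No move ever increases a pile, so every position that can arise here has a ≤ 3 and b ≤ 8; it is enough to label the cells with 0 ≤ a ≤ 3 and 0 ≤ b ≤ 8.
Every move lowers a or b (never raises either), so fill the grid row by row in increasing a, and left to right within a row: each cell's successors are then already labelled.
      b=0  b=1  b=2  b=3  b=4  b=5  b=6  b=7  b=8
a=0:    L    L    W    W    L    L    W    W    L
a=1:    L    W    W    L    L    W    W    L    L
a=2:    W    W    L    L    W    W    L    L    W
a=3:    W    L    L    W    W    L    L    W    W
Cells with no legal move (terminal, hence L): (0,0), (0,1), (1,0).
The remaining L cells, each justified by listing all of its moves:
(0,4): the only move is to (0,2)(W), a W ⇒ L
(0,5): the only move is to (0,3)(W), a W ⇒ L
(0,8): the only move is to (0,6)(W), a W ⇒ L
(1,3): moves to (1,1)(W), (0,2)(W); every one is W ⇒ L
(1,4): moves to (1,2)(W), (0,3)(W); every one is W ⇒ L
(1,7): moves to (1,5)(W), (0,6)(W); every one is W ⇒ L
(1,8): moves to (1,6)(W), (0,7)(W); every one is W ⇒ L
(2,2): moves to (0,2)(W), (2,0)(W), (1,1)(W); every one is W ⇒ L
(2,3): moves to (0,3)(W), (2,1)(W), (1,2)(W); every one is W ⇒ L
(2,6): moves to (0,6)(W), (2,4)(W), (1,5)(W); every one is W ⇒ L
(2,7): moves to (0,7)(W), (2,5)(W), (1,6)(W); every one is W ⇒ L
(3,1): moves to (1,1)(W), (2,0)(W); every one is W ⇒ L
(3,2): moves to (1,2)(W), (3,0)(W), (2,1)(W); every one is W ⇒ L
(3,5): moves to (1,5)(W), (3,3)(W), (2,4)(W); every one is W ⇒ L
(3,6): moves to (1,6)(W), (3,4)(W), (2,5)(W); every one is W ⇒ L
Every other cell has at least one move into one of the L cells above, so it is W.
The starting position (3,8) is W: Player 1 should move to (1,8), handing over an L position.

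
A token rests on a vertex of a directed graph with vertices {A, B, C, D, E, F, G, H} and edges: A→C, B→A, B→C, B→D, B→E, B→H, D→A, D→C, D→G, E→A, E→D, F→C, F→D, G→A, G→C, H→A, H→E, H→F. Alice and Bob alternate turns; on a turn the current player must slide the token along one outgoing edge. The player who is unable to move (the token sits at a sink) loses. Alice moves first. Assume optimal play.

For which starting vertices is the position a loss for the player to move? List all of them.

Build the W/L table. Terminal = L. A non-terminal position is W if it has a move to some L; otherwise it is L.
Every edge goes from a vertex to one that appears earlier in the order C, A, G, D, F, E, H, B, so processing vertices in that order labels each vertex after all of its successors.
C: no outgoing edge → L
A: reaches L-position C → W
G: reaches L-position C → W
D: reaches L-position C → W
F: reaches L-position C → W
E: only reaches D(W), A(W), all W → L
H: reaches L-position E → W
B: reaches L-position E → W
The losing starting vertices are exactly the entries labelled L in this table (2 of them).

C, E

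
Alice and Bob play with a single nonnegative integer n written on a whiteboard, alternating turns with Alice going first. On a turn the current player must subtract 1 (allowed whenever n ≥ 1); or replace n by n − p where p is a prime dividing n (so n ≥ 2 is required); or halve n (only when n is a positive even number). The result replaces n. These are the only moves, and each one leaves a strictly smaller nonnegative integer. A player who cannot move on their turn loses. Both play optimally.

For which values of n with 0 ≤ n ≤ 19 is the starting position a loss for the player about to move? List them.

Build the W/L table. Terminal = L. A non-terminal position is W if it has a move to some L; otherwise it is L.
n=0: no move → L
n=1: reaches L-position 0 → W
n=2: reaches L-position 0 → W
n=3: reaches L-position 0 → W
n=4: only reaches 2(W), 3(W), all W → L
n=5: reaches L-position 0 → W
n=6: reaches L-position 4 → W
n=7: reaches L-position 0 → W
n=8: reaches L-position 4 → W
n=9: only reaches 6(W), 8(W), all W → L
n=10: reaches L-position 9 → W
n=11: reaches L-position 0 → W
n=12: reaches L-position 9 → W
n=13: reaches L-position 0 → W
n=14: only reaches 7(W), 12(W), 13(W), all W → L
n=15: reaches L-position 14 → W
n=16: reaches L-position 14 → W
n=17: reaches L-position 0 → W
n=18: reaches L-position 9 → W
n=19: reaches L-position 0 → W
Reading off the rows marked L gives the requested list; there are 4 such values of n.

0, 4, 9, 14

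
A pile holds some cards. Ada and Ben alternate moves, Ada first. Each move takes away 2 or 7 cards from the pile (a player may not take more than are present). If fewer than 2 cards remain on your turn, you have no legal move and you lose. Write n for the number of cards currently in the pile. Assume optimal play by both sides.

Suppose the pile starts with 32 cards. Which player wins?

Ben wins.

Positions with no move are L. A position that does have a move is losing for the player to move precisely when every available move leads to a winning position for the opponent. Fill in the labels:
n=0: no move → L
n=1: no move → L
n=2: →0(L), so W
n=3: →1(L), so W
n=4: →2(W) only, which is W, so L
n=5: →3(W) only, which is W, so L
n=6: →4(L), so W
n=7: →5(L), so W
n=8: →1(L), so W
n=9: →7(W), 2(W) — all W, so L
n=10: →8(W), 3(W) — all W, so L
n=11: →9(L), so W
n=12: →10(L), so W
n=13: →11(W), 6(W) — all W, so L
n=14: →12(W), 7(W) — all W, so L
n=15: →13(L), so W
n=16: →14(L), so W
n=17: →10(L), so W
n=18: →16(W), 11(W) — all W, so L
n=19: →17(W), 12(W) — all W, so L
n=20: →18(L), so W
n=21: →19(L), so W
n=22: →20(W), 15(W) — all W, so L
n=23: →21(W), 16(W) — all W, so L
n=24: →22(L), so W
n=25: →23(L), so W
n=26: →19(L), so W
n=27: →25(W), 20(W) — all W, so L
n=28: →26(W), 21(W) — all W, so L
n=29: →27(L), so W
n=30: →28(L), so W
n=31: →29(W), 24(W) — all W, so L
n=32: →30(W), 25(W) — all W, so L
The starting position 32 is L: whatever Ada does, the opponent receives a W position.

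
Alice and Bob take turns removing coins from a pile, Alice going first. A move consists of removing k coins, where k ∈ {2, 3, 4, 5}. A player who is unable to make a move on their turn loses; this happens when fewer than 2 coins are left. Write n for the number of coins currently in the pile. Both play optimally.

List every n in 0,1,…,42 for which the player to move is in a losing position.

0, 1, 7, 8, 14, 15, 21, 22, 28, 29, 35, 36, 42

Build the W/L table. Terminal = L. A non-terminal position is W if it has a move to some L; otherwise it is L.
n=0: no move → L
n=1: no move → L
n=2: can move to 0, which is L ⇒ W
n=3: can move to 1, which is L ⇒ W
n=4: can move to 1, which is L ⇒ W
n=5: can move to 1, which is L ⇒ W
n=6: can move to 1, which is L ⇒ W
n=7: moves to 5(W), 4(W), 3(W), 2(W); every one is W ⇒ L
n=8: moves to 6(W), 5(W), 4(W), 3(W); every one is W ⇒ L
n=9: can move to 7, which is L ⇒ W
n=10: can move to 8, which is L ⇒ W
n=11: can move to 8, which is L ⇒ W
n=12: can move to 8, which is L ⇒ W
n=13: can move to 8, which is L ⇒ W
n=14: moves to 12(W), 11(W), 10(W), 9(W); every one is W ⇒ L
n=15: moves to 13(W), 12(W), 11(W), 10(W); every one is W ⇒ L
n=16: can move to 14, which is L ⇒ W
n=17: can move to 15, which is L ⇒ W
n=18: can move to 15, which is L ⇒ W
n=19: can move to 15, which is L ⇒ W
n=20: can move to 15, which is L ⇒ W
n=21: moves to 19(W), 18(W), 17(W), 16(W); every one is W ⇒ L
n=22: moves to 20(W), 19(W), 18(W), 17(W); every one is W ⇒ L
n=23: can move to 21, which is L ⇒ W
n=24: can move to 22, which is L ⇒ W
n=25: can move to 22, which is L ⇒ W
n=26: can move to 22, which is L ⇒ W
n=27: can move to 22, which is L ⇒ W
n=28: moves to 26(W), 25(W), 24(W), 23(W); every one is W ⇒ L
n=29: moves to 27(W), 26(W), 25(W), 24(W); every one is W ⇒ L
n=30: can move to 28, which is L ⇒ W
n=31: can move to 29, which is L ⇒ W
n=32: can move to 29, which is L ⇒ W
n=33: can move to 29, which is L ⇒ W
n=34: can move to 29, which is L ⇒ W
n=35: moves to 33(W), 32(W), 31(W), 30(W); every one is W ⇒ L
n=36: moves to 34(W), 33(W), 32(W), 31(W); every one is W ⇒ L
n=37: can move to 35, which is L ⇒ W
n=38: can move to 36, which is L ⇒ W
n=39: can move to 36, which is L ⇒ W
n=40: can move to 36, which is L ⇒ W
n=41: can move to 36, which is L ⇒ W
n=42: moves to 40(W), 39(W), 38(W), 37(W); every one is W ⇒ L
Reading off the rows marked L gives the requested list; there are 13 such values of n.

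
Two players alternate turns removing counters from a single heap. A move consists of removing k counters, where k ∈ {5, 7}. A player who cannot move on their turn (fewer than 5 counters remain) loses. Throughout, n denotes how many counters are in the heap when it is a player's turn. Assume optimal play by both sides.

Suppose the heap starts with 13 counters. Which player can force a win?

The second player wins.

Use the standard recursion: the mover loses at a terminal position; elsewhere, the mover wins exactly when some move hands the opponent an L position.
n=0: no move → L
n=1: no move → L
n=2: no move → L
n=3: no move → L
n=4: no move → L
n=5: reaches L-position 0 → W
n=6: reaches L-position 1 → W
n=7: reaches L-position 2 → W
n=8: reaches L-position 3 → W
n=9: reaches L-position 4 → W
n=10: reaches L-position 3 → W
n=11: reaches L-position 4 → W
n=12: only reaches 7(W), 5(W), all W → L
n=13: only reaches 8(W), 6(W), all W → L
The starting position 13 is L: whatever the player to move does, the opponent receives a W position.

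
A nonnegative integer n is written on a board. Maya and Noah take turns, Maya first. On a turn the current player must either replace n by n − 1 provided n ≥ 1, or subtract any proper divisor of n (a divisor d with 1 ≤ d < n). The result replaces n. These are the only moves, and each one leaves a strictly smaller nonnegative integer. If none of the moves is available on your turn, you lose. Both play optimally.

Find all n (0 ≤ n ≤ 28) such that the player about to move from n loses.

Work bottom-up. With no move the player to move loses. Otherwise the position is W if at least one move leads to an L position for the opponent, and L if every move leads to a W.
n=0: no move → L
n=1: can move to 0, which is L ⇒ W
n=2: the only move is to 1(W), a W ⇒ L
n=3: can move to 2, which is L ⇒ W
n=4: can move to 2, which is L ⇒ W
n=5: the only move is to 4(W), a W ⇒ L
n=6: can move to 5, which is L ⇒ W
n=7: the only move is to 6(W), a W ⇒ L
n=8: can move to 7, which is L ⇒ W
n=9: moves to 6(W), 8(W); every one is W ⇒ L
n=10: can move to 5, which is L ⇒ W
n=11: the only move is to 10(W), a W ⇒ L
n=12: can move to 9, which is L ⇒ W
n=13: the only move is to 12(W), a W ⇒ L
n=14: can move to 7, which is L ⇒ W
n=15: moves to 10(W), 12(W), 14(W); every one is W ⇒ L
n=16: can move to 15, which is L ⇒ W
n=17: the only move is to 16(W), a W ⇒ L
n=18: can move to 9, which is L ⇒ W
n=19: the only move is to 18(W), a W ⇒ L
n=20: can move to 15, which is L ⇒ W
n=21: moves to 14(W), 18(W), 20(W); every one is W ⇒ L
n=22: can move to 11, which is L ⇒ W
n=23: the only move is to 22(W), a W ⇒ L
n=24: can move to 21, which is L ⇒ W
n=25: moves to 20(W), 24(W); every one is W ⇒ L
n=26: can move to 13, which is L ⇒ W
n=27: moves to 18(W), 24(W), 26(W); every one is W ⇒ L
n=28: can move to 21, which is L ⇒ W
Reading off the rows marked L gives the requested list; there are 14 such values of n.

0, 2, 5, 7, 9, 11, 13, 15, 17, 19, 21, 23, 25, 27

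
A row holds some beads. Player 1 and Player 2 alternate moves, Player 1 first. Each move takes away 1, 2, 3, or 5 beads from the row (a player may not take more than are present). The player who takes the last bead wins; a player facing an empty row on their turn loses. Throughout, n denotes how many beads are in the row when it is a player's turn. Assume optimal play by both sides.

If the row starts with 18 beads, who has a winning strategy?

Positions with no move are L. A position that does have a move is losing for the player to move precisely when every available move leads to a winning position for the opponent. Fill in the labels:
n=0: no move → L
n=1: W (go to 0, an L position)
n=2: W (go to 0, an L position)
n=3: W (go to 0, an L position)
n=4: L (options 3(W), 2(W), 1(W) are all W)
n=5: W (go to 4, an L position)
n=6: W (go to 4, an L position)
n=7: W (go to 4, an L position)
n=8: L (options 7(W), 6(W), 5(W), 3(W) are all W)
n=9: W (go to 8, an L position)
n=10: W (go to 8, an L position)
n=11: W (go to 8, an L position)
n=12: L (options 11(W), 10(W), 9(W), 7(W) are all W)
n=13: W (go to 12, an L position)
n=14: W (go to 12, an L position)
n=15: W (go to 12, an L position)
n=16: L (options 15(W), 14(W), 13(W), 11(W) are all W)
n=17: W (go to 16, an L position)
n=18: W (go to 16, an L position)
The starting position 18 is W: Player 1 should remove 2, leaving 16, handing over an L position.

Player 1 wins.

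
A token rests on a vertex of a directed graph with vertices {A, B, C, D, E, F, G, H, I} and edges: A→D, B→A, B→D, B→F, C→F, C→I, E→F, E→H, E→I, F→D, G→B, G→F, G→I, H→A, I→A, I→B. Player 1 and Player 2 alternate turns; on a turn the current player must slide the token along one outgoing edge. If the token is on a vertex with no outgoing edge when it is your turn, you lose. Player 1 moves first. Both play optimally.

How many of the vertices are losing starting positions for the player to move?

Use the standard recursion: the mover loses at a terminal position; elsewhere, the mover wins exactly when some move hands the opponent an L position.
Every edge goes from a vertex to one that appears earlier in the order D, F, A, B, H, I, C, E, G, so processing vertices in that order labels each vertex after all of its successors.
D: no outgoing edge → L
F: →D(L), so W
A: →D(L), so W
B: →D(L), so W
H: →A(W) only, which is W, so L
I: →B(W), A(W) — all W, so L
C: →I(L), so W
E: →I(L), so W
G: →I(L), so W
The L vertices are D, H, I; that is 3 in all.

3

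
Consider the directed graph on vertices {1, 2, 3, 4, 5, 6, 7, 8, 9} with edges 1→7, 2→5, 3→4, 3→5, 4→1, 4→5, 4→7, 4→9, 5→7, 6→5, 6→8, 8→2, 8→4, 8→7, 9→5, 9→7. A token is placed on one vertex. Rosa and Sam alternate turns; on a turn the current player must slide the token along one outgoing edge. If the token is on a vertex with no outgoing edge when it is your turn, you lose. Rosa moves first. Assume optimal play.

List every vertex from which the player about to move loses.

2, 3, 6, 7

Use the standard recursion: the mover loses at a terminal position; elsewhere, the mover wins exactly when some move hands the opponent an L position.
Every edge goes from a vertex to one that appears earlier in the order 7, 5, 9, 1, 4, 2, 8, 3, 6, so processing vertices in that order labels each vertex after all of its successors.
7: no outgoing edge → L
5: W (go to 7, an L position)
9: W (go to 7, an L position)
1: W (go to 7, an L position)
4: W (go to 7, an L position)
2: L (sole option 5(W) is W)
8: W (go to 2, an L position)
3: L (options 4(W), 5(W) are all W)
6: L (options 8(W), 5(W) are all W)
The losing starting vertices are exactly the entries labelled L in this table (4 of them).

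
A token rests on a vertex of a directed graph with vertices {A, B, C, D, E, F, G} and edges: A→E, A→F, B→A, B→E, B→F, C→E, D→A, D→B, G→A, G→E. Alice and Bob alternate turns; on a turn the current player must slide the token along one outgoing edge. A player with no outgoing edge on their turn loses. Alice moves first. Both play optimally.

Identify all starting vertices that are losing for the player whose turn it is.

Classify positions by backward induction: terminal positions (no move available) are L. From any other position, the mover wins iff some move reaches an L.
Every edge goes from a vertex to one that appears earlier in the order F, E, A, B, D, C, G, so processing vertices in that order labels each vertex after all of its successors.
F: no outgoing edge → L
E: no outgoing edge → L
A: →E(L), so W
B: →E(L), so W
D: →B(W), A(W) — all W, so L
C: →E(L), so W
G: →E(L), so W
Reading off the rows marked L gives the requested list; there are 3 such vertices.

D, E, F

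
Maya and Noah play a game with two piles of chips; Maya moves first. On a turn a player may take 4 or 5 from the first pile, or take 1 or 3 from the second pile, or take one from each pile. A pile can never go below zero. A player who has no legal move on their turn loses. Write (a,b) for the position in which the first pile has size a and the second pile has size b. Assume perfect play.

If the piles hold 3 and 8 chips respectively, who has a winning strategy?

Noah wins.

Label each position W (a win for the player to move) or L (a loss). A position with no legal move is L; any other position is W exactly when some move reaches an L, and L when every move reaches a W.
No move ever increases a pile, so every position that can arise here has a ≤ 3 and b ≤ 8; it is enough to label the cells with 0 ≤ a ≤ 3 and 0 ≤ b ≤ 8.
Every move lowers a or b (never raises either), so fill the grid row by row in increasing a, and left to right within a row: each cell's successors are then already labelled.
      b=0  b=1  b=2  b=3  b=4  b=5  b=6  b=7  b=8
a=0:    L    W    L    W    L    W    L    W    L
a=1:    L    W    L    W    L    W    L    W    L
a=2:    L    W    L    W    L    W    L    W    L
a=3:    L    W    L    W    L    W    L    W    L
Cells with no legal move (terminal, hence L): (0,0), (1,0), (2,0), (3,0).
The remaining L cells, each justified by listing all of its moves:
(0,2): the only move is to (0,1)(W), a W ⇒ L
(0,4): moves to (0,3)(W), (0,1)(W); every one is W ⇒ L
(0,6): moves to (0,5)(W), (0,3)(W); every one is W ⇒ L
(0,8): moves to (0,7)(W), (0,5)(W); every one is W ⇒ L
(1,2): moves to (1,1)(W), (0,1)(W); every one is W ⇒ L
(1,4): moves to (1,3)(W), (1,1)(W), (0,3)(W); every one is W ⇒ L
(1,6): moves to (1,5)(W), (1,3)(W), (0,5)(W); every one is W ⇒ L
(1,8): moves to (1,7)(W), (1,5)(W), (0,7)(W); every one is W ⇒ L
(2,2): moves to (2,1)(W), (1,1)(W); every one is W ⇒ L
(2,4): moves to (2,3)(W), (2,1)(W), (1,3)(W); every one is W ⇒ L
(2,6): moves to (2,5)(W), (2,3)(W), (1,5)(W); every one is W ⇒ L
(2,8): moves to (2,7)(W), (2,5)(W), (1,7)(W); every one is W ⇒ L
(3,2): moves to (3,1)(W), (2,1)(W); every one is W ⇒ L
(3,4): moves to (3,3)(W), (3,1)(W), (2,3)(W); every one is W ⇒ L
(3,6): moves to (3,5)(W), (3,3)(W), (2,5)(W); every one is W ⇒ L
(3,8): moves to (3,7)(W), (3,5)(W), (2,7)(W); every one is W ⇒ L
Every other cell has at least one move into one of the L cells above, so it is W.
The starting position (3,8) is L: whatever Maya does, the opponent receives a W position.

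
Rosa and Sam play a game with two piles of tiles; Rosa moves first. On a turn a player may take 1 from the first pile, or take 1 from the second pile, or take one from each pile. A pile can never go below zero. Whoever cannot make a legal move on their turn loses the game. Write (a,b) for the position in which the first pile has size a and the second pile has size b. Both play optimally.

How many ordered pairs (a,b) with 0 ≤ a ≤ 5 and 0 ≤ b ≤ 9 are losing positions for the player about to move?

Build the W/L table. Terminal = L. A non-terminal position is W if it has a move to some L; otherwise it is L.
Every move lowers a or b (never raises either), so fill the grid row by row in increasing a, and left to right within a row: each cell's successors are then already labelled.
      b=0  b=1  b=2  b=3  b=4  b=5  b=6  b=7  b=8  b=9
a=0:    L    W    L    W    L    W    L    W    L    W
a=1:    W    W    W    W    W    W    W    W    W    W
a=2:    L    W    L    W    L    W    L    W    L    W
a=3:    W    W    W    W    W    W    W    W    W    W
a=4:    L    W    L    W    L    W    L    W    L    W
a=5:    W    W    W    W    W    W    W    W    W    W
Cells with no legal move (terminal, hence L): (0,0).
The remaining L cells, each justified by listing all of its moves:
(0,2): only reaches (0,1)(W), which is W → L
(0,4): only reaches (0,3)(W), which is W → L
(0,6): only reaches (0,5)(W), which is W → L
(0,8): only reaches (0,7)(W), which is W → L
(2,0): only reaches (1,0)(W), which is W → L
(2,2): only reaches (1,2)(W), (2,1)(W), (1,1)(W), all W → L
(2,4): only reaches (1,4)(W), (2,3)(W), (1,3)(W), all W → L
(2,6): only reaches (1,6)(W), (2,5)(W), (1,5)(W), all W → L
(2,8): only reaches (1,8)(W), (2,7)(W), (1,7)(W), all W → L
(4,0): only reaches (3,0)(W), which is W → L
(4,2): only reaches (3,2)(W), (4,1)(W), (3,1)(W), all W → L
(4,4): only reaches (3,4)(W), (4,3)(W), (3,3)(W), all W → L
(4,6): only reaches (3,6)(W), (4,5)(W), (3,5)(W), all W → L
(4,8): only reaches (3,8)(W), (4,7)(W), (3,7)(W), all W → L
Every other cell has at least one move into one of the L cells above, so it is W.
L cells per row: a=0: 5, a=1: 0, a=2: 5, a=3: 0, a=4: 5, a=5: 0; total 15.

15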